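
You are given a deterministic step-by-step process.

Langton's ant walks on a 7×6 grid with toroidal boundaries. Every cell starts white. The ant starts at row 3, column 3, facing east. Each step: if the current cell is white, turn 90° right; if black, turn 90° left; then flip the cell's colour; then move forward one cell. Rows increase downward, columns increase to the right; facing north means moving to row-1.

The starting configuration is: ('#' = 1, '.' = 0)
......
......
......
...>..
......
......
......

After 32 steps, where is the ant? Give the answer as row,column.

1,1

k=0  ......
......
......
...>..
......
......
......
k=1  ......
......
......
...#..
...v..
......
......
k=2  ......
......
......
...#..
..<#..
......
......
k=3  ......
......
......
..^#..
..##..
......
......
k=4  ......
......
......
..#>..
..##..
......
......
k=5  ......
......
...^..
..#...
..##..
......
......
k=6  ......
......
...#>.
..#...
..##..
......
......
k=7  ......
......
...##.
..#.v.
..##..
......
......
k=8  ......
......
...##.
..#<#.
..##..
......
......
k=9  ......
......
...^#.
..###.
..##..
......
......
k=10  ......
......
..<.#.
..###.
..##..
......
......
k=11  ......
..^...
..#.#.
..###.
..##..
......
......
k=12  ......
..#>..
..#.#.
..###.
..##..
......
......
k=13  ......
..##..
..#v#.
..###.
..##..
......
......
k=14  ......
..##..
..<##.
..###.
..##..
......
......
k=15  ......
..##..
...##.
..v##.
..##..
......
......
k=16  ......
..##..
...##.
...>#.
..##..
......
......
k=17  ......
..##..
...^#.
....#.
..##..
......
......
k=18  ......
..##..
..<.#.
....#.
..##..
......
......
k=19  ......
..^#..
..#.#.
....#.
..##..
......
......
k=20  ......
.<.#..
..#.#.
....#.
..##..
......
......
k=21  .^....
.#.#..
..#.#.
....#.
..##..
......
......
k=22  .#>...
.#.#..
..#.#.
....#.
..##..
......
......
k=23  .##...
.#v#..
..#.#.
....#.
..##..
......
......
k=24  .##...
.<##..
..#.#.
....#.
..##..
......
......
k=25  .##...
..##..
.v#.#.
....#.
..##..
......
......
k=26  .##...
..##..
<##.#.
....#.
..##..
......
......
k=27  .##...
^.##..
###.#.
....#.
..##..
......
......
k=28  .##...
#>##..
###.#.
....#.
..##..
......
......
k=29  .##...
####..
#v#.#.
....#.
..##..
......
......
k=30  .##...
####..
#.>.#.
....#.
..##..
......
......
k=31  .##...
##^#..
#...#.
....#.
..##..
......
......
k=32  .##...
#<.#..
#...#.
....#.
..##..
......
......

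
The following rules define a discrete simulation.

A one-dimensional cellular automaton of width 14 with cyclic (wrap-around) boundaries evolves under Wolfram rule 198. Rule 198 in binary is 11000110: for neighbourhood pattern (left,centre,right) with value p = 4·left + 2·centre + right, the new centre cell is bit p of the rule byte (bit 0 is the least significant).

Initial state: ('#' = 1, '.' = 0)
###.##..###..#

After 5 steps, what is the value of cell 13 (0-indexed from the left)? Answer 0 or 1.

step 0: ###.##..###..#
step 1: ###..#.#.##.#.
step 2: .##.##.#..#.#.
step 3: #.#..#.#.##.#.
step 4: #.#.##.#..#.#.
step 5: #.#..#.#.##.#.

0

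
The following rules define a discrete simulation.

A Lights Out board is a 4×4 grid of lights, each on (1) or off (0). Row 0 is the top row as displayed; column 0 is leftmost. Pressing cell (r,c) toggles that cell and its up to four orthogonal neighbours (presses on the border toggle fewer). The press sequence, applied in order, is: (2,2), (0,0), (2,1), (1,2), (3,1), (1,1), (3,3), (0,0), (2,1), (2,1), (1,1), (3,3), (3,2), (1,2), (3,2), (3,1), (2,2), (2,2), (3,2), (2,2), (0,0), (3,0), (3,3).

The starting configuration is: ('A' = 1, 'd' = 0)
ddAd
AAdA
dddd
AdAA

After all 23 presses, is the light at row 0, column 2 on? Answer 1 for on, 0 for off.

k=0  ddAd
AAdA
dddd
AdAA
k=1  ddAd
AAAA
dAAA
AddA
k=2  AAAd
dAAA
dAAA
AddA
k=3  AAAd
ddAA
AddA
AAdA
k=4  AAdd
dAdd
AdAA
AAdA
k=5  AAdd
dAdd
AAAA
ddAA
k=6  Addd
AdAd
AdAA
ddAA
k=7  Addd
AdAd
AdAd
dddd
k=8  dAdd
ddAd
AdAd
dddd
k=9  dAdd
dAAd
dAdd
dAdd
k=10  dAdd
ddAd
AdAd
dddd
k=11  dddd
AAdd
AAAd
dddd
k=12  dddd
AAdd
AAAA
ddAA
k=13  dddd
AAdd
AAdA
dAdd
k=14  ddAd
AdAA
AAAA
dAdd
k=15  ddAd
AdAA
AAdA
ddAA
k=16  ddAd
AdAA
AddA
AAdA
k=17  ddAd
AddA
AAAd
AAAA
k=18  ddAd
AdAA
AddA
AAdA
k=19  ddAd
AdAA
AdAA
AdAd
k=20  ddAd
AddA
AAdd
Addd
k=21  AAAd
dddA
AAdd
Addd
k=22  AAAd
dddA
dAdd
dAdd
k=23  AAAd
dddA
dAdA
dAAA

1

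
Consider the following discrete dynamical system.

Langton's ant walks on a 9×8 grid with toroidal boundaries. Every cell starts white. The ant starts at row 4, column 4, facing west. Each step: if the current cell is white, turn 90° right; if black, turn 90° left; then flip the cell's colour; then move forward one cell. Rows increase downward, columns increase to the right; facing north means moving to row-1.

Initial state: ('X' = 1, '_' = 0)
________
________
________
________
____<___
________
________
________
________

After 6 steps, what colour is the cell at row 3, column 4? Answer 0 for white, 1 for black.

1

0) ________
________
________
________
____<___
________
________
________
________
1) ________
________
________
____^___
____X___
________
________
________
________
2) ________
________
________
____X>__
____X___
________
________
________
________
3) ________
________
________
____XX__
____Xv__
________
________
________
________
4) ________
________
________
____XX__
____<X__
________
________
________
________
5) ________
________
________
____XX__
_____X__
____v___
________
________
________
6) ________
________
________
____XX__
_____X__
___<X___
________
________
________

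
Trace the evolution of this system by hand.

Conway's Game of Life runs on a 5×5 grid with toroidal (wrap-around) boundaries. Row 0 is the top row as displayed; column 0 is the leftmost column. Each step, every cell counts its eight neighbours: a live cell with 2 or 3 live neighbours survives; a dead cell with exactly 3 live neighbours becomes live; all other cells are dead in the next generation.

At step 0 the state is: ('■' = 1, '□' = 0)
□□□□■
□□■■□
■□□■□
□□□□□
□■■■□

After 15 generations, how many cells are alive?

gen 0: □□□□■
□□■■□
■□□■□
□□□□□
□■■■□
gen 1: □■□□■
□□■■□
□□■■■
□■□■■
□□■■□
gen 2: □■□□■
■■□□□
■■□□□
■■□□□
□■□□□
gen 3: □■■□□
□□■□■
□□■□■
□□■□□
□■■□□
gen 4: ■□□□□
■□■□□
□■■□□
□□■□□
□□□■□
gen 5: □■□□■
■□■□□
□□■■□
□■■■□
□□□□□
gen 6: ■■□□□
■□■□■
□□□□■
□■□■□
■■□■□
gen 7: □□□■□
□□□■■
□■■□■
□■□■□
□□□□□
gen 8: □□□■■
■□□□■
□■□□■
■■□■□
□□■□□
gen 9: ■□□■■
□□□□□
□■■■□
■■□■■
■■■□□
gen 10: ■□■■■
■■□□□
□■□■□
□□□□□
□□□□□
gen 11: ■□■■■
□□□□□
■■■□□
□□□□□
□□□■■
gen 12: ■□■□□
□□□□□
□■□□□
■■■■■
■□■□□
gen 13: □□□□□
□■□□□
□■□■■
□□□■■
□□□□□
gen 14: □□□□□
■□■□□
□□□■■
■□■■■
□□□□□
gen 15: □□□□□
□□□■■
□□□□□
■□■□□
□□□■■

6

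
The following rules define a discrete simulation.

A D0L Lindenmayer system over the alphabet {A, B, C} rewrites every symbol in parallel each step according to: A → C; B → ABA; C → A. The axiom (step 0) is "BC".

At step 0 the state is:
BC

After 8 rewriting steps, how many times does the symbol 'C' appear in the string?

gen 0: BC
gen 1: ABAA
gen 2: CABACC
gen 3: ACABACAA
gen 4: CACABACACC
gen 5: ACACABACACAA
gen 6: CACACABACACACC
gen 7: ACACACABACACACAA
gen 8: CACACACABACACACACC

9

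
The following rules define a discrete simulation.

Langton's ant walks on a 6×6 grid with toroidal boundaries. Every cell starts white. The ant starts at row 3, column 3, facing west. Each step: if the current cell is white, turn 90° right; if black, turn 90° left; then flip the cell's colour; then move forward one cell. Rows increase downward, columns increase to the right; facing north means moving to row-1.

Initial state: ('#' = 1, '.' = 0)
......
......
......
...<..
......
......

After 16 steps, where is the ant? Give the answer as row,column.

3,3

0) ......
......
......
...<..
......
......
1) ......
......
...^..
...#..
......
......
2) ......
......
...#>.
...#..
......
......
3) ......
......
...##.
...#v.
......
......
4) ......
......
...##.
...<#.
......
......
5) ......
......
...##.
....#.
...v..
......
6) ......
......
...##.
....#.
..<#..
......
7) ......
......
...##.
..^.#.
..##..
......
8) ......
......
...##.
..#>#.
..##..
......
9) ......
......
...##.
..###.
..#v..
......
10) ......
......
...##.
..###.
..#.>.
......
11) ......
......
...##.
..###.
..#.#.
....v.
12) ......
......
...##.
..###.
..#.#.
...<#.
13) ......
......
...##.
..###.
..#^#.
...##.
14) ......
......
...##.
..###.
..##>.
...##.
15) ......
......
...##.
..##^.
..##..
...##.
16) ......
......
...##.
..#<..
..##..
...##.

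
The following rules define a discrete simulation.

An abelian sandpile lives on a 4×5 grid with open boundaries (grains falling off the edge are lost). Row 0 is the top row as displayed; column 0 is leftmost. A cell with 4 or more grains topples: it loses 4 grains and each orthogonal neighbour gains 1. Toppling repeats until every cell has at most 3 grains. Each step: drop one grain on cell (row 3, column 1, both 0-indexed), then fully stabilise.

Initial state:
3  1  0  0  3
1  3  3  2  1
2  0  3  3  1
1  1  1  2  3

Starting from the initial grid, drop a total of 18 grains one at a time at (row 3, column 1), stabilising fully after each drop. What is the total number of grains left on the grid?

36

[0] 3  1  0  0  3
1  3  3  2  1
2  0  3  3  1
1  1  1  2  3
[1] 3  1  0  0  3
1  3  3  2  1
2  0  3  3  1
1  2  1  2  3
[2] 3  1  0  0  3
1  3  3  2  1
2  0  3  3  1
1  3  1  2  3
[3] 3  1  0  0  3
1  3  3  2  1
2  1  3  3  1
2  0  2  2  3
[4] 3  1  0  0  3
1  3  3  2  1
2  1  3  3  1
2  1  2  2  3
[5] 3  1  0  0  3
1  3  3  2  1
2  1  3  3  1
2  2  2  2  3
[6] 3  1  0  0  3
1  3  3  2  1
2  1  3  3  1
2  3  2  2  3
[7] 3  1  0  0  3
1  3  3  2  1
2  2  3  3  1
3  0  3  2  3
[8] 3  1  0  0  3
1  3  3  2  1
2  2  3  3  1
3  1  3  2  3
[9] 3  1  0  0  3
1  3  3  2  1
2  2  3  3  1
3  2  3  2  3
[10] 3  1  0  0  3
1  3  3  2  1
2  2  3  3  1
3  3  3  2  3
[11] 3  2  1  1  3
3  1  2  0  2
0  2  3  2  3
1  3  2  1  0
[12] 3  2  1  1  3
3  1  2  0  2
0  3  3  2  3
2  0  3  1  0
[13] 3  2  1  1  3
3  1  2  0  2
0  3  3  2  3
2  1  3  1  0
[14] 3  2  1  1  3
3  1  2  0  2
0  3  3  2  3
2  2  3  1  0
[15] 3  2  1  1  3
3  1  2  0  2
0  3  3  2  3
2  3  3  1  0
[16] 3  2  1  1  3
3  2  3  0  2
1  1  1  3  3
3  2  1  2  0
[17] 3  2  1  1  3
3  2  3  0  2
1  1  1  3  3
3  3  1  2  0
[18] 3  2  1  1  3
3  2  3  0  2
2  2  1  3  3
0  1  2  2  0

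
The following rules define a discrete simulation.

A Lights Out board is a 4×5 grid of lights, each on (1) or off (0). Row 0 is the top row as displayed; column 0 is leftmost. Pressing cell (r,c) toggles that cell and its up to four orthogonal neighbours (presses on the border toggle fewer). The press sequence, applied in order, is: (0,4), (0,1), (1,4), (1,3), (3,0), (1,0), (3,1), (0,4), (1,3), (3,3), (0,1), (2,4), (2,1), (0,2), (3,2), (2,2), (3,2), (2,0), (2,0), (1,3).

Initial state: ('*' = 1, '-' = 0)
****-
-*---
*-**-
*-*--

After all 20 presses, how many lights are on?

t=0: ****-
-*---
*-**-
*-*--
t=1: ***-*
-*--*
*-**-
*-*--
t=2: ----*
----*
*-**-
*-*--
t=3: -----
---*-
*-***
*-*--
t=4: ---*-
--*-*
*-*-*
*-*--
t=5: ---*-
--*-*
--*-*
-**--
t=6: *--*-
***-*
*-*-*
-**--
t=7: *--*-
***-*
***-*
*----
t=8: *---*
***--
***-*
*----
t=9: *--**
**-**
*****
*----
t=10: *--**
**-**
***-*
*-***
t=11: -****
*--**
***-*
*-***
t=12: -****
*--*-
****-
*-**-
t=13: -****
**-*-
---*-
****-
t=14: ----*
****-
---*-
****-
t=15: ----*
****-
--**-
*----
t=16: ----*
**-*-
-*---
*-*--
t=17: ----*
**-*-
-**--
**-*-
t=18: ----*
-*-*-
*-*--
-*-*-
t=19: ----*
**-*-
-**--
**-*-
t=20: ---**
***-*
-***-
**-*-

12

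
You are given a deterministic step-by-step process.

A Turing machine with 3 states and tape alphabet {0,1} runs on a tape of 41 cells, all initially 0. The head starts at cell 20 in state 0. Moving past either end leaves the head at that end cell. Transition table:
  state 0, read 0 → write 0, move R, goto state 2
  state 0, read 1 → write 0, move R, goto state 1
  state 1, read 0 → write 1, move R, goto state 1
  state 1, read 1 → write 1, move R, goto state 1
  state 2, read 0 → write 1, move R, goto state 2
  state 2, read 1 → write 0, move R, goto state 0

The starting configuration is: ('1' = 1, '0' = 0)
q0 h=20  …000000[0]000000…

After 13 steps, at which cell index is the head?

[0] q0 h=20  …000000[0]000000…
[1] q2 h=21  …000000[0]000000…
[2] q2 h=22  …000001[0]000000…
[3] q2 h=23  …000011[0]000000…
[4] q2 h=24  …000111[0]000000…
[5] q2 h=25  …001111[0]000000…
[6] q2 h=26  …011111[0]000000…
[7] q2 h=27  …111111[0]000000…
[8] q2 h=28  …111111[0]000000…
[9] q2 h=29  …111111[0]000000…
[10] q2 h=30  …111111[0]000000…
[11] q2 h=31  …111111[0]000000…
[12] q2 h=32  …111111[0]000000…
[13] q2 h=33  …111111[0]000000…

33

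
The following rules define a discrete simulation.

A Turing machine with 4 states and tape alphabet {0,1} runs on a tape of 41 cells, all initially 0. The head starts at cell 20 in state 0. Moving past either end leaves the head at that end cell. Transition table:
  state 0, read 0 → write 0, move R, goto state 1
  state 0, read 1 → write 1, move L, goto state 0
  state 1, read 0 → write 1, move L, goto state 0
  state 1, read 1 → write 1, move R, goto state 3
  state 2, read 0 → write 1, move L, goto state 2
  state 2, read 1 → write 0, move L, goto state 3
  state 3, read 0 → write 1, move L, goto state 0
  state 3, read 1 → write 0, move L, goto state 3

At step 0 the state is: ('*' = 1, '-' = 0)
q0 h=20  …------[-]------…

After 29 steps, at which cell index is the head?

17

step 0: q0 h=20  …------[-]------…
step 1: q1 h=21  …------[-]------…
step 2: q0 h=20  …------[-]*-----…
step 3: q1 h=21  …------[*]------…
step 4: q3 h=22  …-----*[-]------…
step 5: q0 h=21  …------[*]*-----…
step 6: q0 h=20  …------[-]**----…
step 7: q1 h=21  …------[*]*-----…
step 8: q3 h=22  …-----*[*]------…
step 9: q3 h=21  …------[*]------…
step 10: q3 h=20  …------[-]------…
step 11: q0 h=19  …------[-]*-----…
step 12: q1 h=20  …------[*]------…
step 13: q3 h=21  …-----*[-]------…
step 14: q0 h=20  …------[*]*-----…
step 15: q0 h=19  …------[-]**----…
step 16: q1 h=20  …------[*]*-----…
step 17: q3 h=21  …-----*[*]------…
step 18: q3 h=20  …------[*]------…
step 19: q3 h=19  …------[-]------…
step 20: q0 h=18  …------[-]*-----…
step 21: q1 h=19  …------[*]------…
step 22: q3 h=20  …-----*[-]------…
step 23: q0 h=19  …------[*]*-----…
step 24: q0 h=18  …------[-]**----…
step 25: q1 h=19  …------[*]*-----…
step 26: q3 h=20  …-----*[*]------…
step 27: q3 h=19  …------[*]------…
step 28: q3 h=18  …------[-]------…
step 29: q0 h=17  …------[-]*-----…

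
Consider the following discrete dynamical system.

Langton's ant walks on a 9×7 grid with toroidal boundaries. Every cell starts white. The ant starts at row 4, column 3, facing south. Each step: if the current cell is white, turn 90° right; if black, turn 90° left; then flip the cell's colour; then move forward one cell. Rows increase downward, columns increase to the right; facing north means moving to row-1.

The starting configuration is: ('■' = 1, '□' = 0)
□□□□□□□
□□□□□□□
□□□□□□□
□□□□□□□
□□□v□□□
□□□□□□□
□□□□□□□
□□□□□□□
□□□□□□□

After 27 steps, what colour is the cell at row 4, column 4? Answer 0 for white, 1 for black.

0

gen 0: □□□□□□□
□□□□□□□
□□□□□□□
□□□□□□□
□□□v□□□
□□□□□□□
□□□□□□□
□□□□□□□
□□□□□□□
gen 1: □□□□□□□
□□□□□□□
□□□□□□□
□□□□□□□
□□<■□□□
□□□□□□□
□□□□□□□
□□□□□□□
□□□□□□□
gen 2: □□□□□□□
□□□□□□□
□□□□□□□
□□^□□□□
□□■■□□□
□□□□□□□
□□□□□□□
□□□□□□□
□□□□□□□
gen 3: □□□□□□□
□□□□□□□
□□□□□□□
□□■>□□□
□□■■□□□
□□□□□□□
□□□□□□□
□□□□□□□
□□□□□□□
gen 4: □□□□□□□
□□□□□□□
□□□□□□□
□□■■□□□
□□■v□□□
□□□□□□□
□□□□□□□
□□□□□□□
□□□□□□□
gen 5: □□□□□□□
□□□□□□□
□□□□□□□
□□■■□□□
□□■□>□□
□□□□□□□
□□□□□□□
□□□□□□□
□□□□□□□
gen 6: □□□□□□□
□□□□□□□
□□□□□□□
□□■■□□□
□□■□■□□
□□□□v□□
□□□□□□□
□□□□□□□
□□□□□□□
gen 7: □□□□□□□
□□□□□□□
□□□□□□□
□□■■□□□
□□■□■□□
□□□<■□□
□□□□□□□
□□□□□□□
□□□□□□□
gen 8: □□□□□□□
□□□□□□□
□□□□□□□
□□■■□□□
□□■^■□□
□□□■■□□
□□□□□□□
□□□□□□□
□□□□□□□
gen 9: □□□□□□□
□□□□□□□
□□□□□□□
□□■■□□□
□□■■>□□
□□□■■□□
□□□□□□□
□□□□□□□
□□□□□□□
gen 10: □□□□□□□
□□□□□□□
□□□□□□□
□□■■^□□
□□■■□□□
□□□■■□□
□□□□□□□
□□□□□□□
□□□□□□□
gen 11: □□□□□□□
□□□□□□□
□□□□□□□
□□■■■>□
□□■■□□□
□□□■■□□
□□□□□□□
□□□□□□□
□□□□□□□
gen 12: □□□□□□□
□□□□□□□
□□□□□□□
□□■■■■□
□□■■□v□
□□□■■□□
□□□□□□□
□□□□□□□
□□□□□□□
gen 13: □□□□□□□
□□□□□□□
□□□□□□□
□□■■■■□
□□■■<■□
□□□■■□□
□□□□□□□
□□□□□□□
□□□□□□□
gen 14: □□□□□□□
□□□□□□□
□□□□□□□
□□■■^■□
□□■■■■□
□□□■■□□
□□□□□□□
□□□□□□□
□□□□□□□
gen 15: □□□□□□□
□□□□□□□
□□□□□□□
□□■<□■□
□□■■■■□
□□□■■□□
□□□□□□□
□□□□□□□
□□□□□□□
gen 16: □□□□□□□
□□□□□□□
□□□□□□□
□□■□□■□
□□■v■■□
□□□■■□□
□□□□□□□
□□□□□□□
□□□□□□□
gen 17: □□□□□□□
□□□□□□□
□□□□□□□
□□■□□■□
□□■□>■□
□□□■■□□
□□□□□□□
□□□□□□□
□□□□□□□
gen 18: □□□□□□□
□□□□□□□
□□□□□□□
□□■□^■□
□□■□□■□
□□□■■□□
□□□□□□□
□□□□□□□
□□□□□□□
gen 19: □□□□□□□
□□□□□□□
□□□□□□□
□□■□■>□
□□■□□■□
□□□■■□□
□□□□□□□
□□□□□□□
□□□□□□□
gen 20: □□□□□□□
□□□□□□□
□□□□□^□
□□■□■□□
□□■□□■□
□□□■■□□
□□□□□□□
□□□□□□□
□□□□□□□
gen 21: □□□□□□□
□□□□□□□
□□□□□■>
□□■□■□□
□□■□□■□
□□□■■□□
□□□□□□□
□□□□□□□
□□□□□□□
gen 22: □□□□□□□
□□□□□□□
□□□□□■■
□□■□■□v
□□■□□■□
□□□■■□□
□□□□□□□
□□□□□□□
□□□□□□□
gen 23: □□□□□□□
□□□□□□□
□□□□□■■
□□■□■<■
□□■□□■□
□□□■■□□
□□□□□□□
□□□□□□□
□□□□□□□
gen 24: □□□□□□□
□□□□□□□
□□□□□^■
□□■□■■■
□□■□□■□
□□□■■□□
□□□□□□□
□□□□□□□
□□□□□□□
gen 25: □□□□□□□
□□□□□□□
□□□□<□■
□□■□■■■
□□■□□■□
□□□■■□□
□□□□□□□
□□□□□□□
□□□□□□□
gen 26: □□□□□□□
□□□□^□□
□□□□■□■
□□■□■■■
□□■□□■□
□□□■■□□
□□□□□□□
□□□□□□□
□□□□□□□
gen 27: □□□□□□□
□□□□■>□
□□□□■□■
□□■□■■■
□□■□□■□
□□□■■□□
□□□□□□□
□□□□□□□
□□□□□□□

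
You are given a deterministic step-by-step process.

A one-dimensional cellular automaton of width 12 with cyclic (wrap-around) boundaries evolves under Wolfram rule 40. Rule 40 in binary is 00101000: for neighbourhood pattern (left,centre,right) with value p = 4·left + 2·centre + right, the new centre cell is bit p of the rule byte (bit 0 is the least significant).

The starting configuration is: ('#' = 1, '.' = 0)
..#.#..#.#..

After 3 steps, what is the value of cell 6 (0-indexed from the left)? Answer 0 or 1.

step 0: ..#.#..#.#..
step 1: ...#....#...
step 2: ............
step 3: ............

0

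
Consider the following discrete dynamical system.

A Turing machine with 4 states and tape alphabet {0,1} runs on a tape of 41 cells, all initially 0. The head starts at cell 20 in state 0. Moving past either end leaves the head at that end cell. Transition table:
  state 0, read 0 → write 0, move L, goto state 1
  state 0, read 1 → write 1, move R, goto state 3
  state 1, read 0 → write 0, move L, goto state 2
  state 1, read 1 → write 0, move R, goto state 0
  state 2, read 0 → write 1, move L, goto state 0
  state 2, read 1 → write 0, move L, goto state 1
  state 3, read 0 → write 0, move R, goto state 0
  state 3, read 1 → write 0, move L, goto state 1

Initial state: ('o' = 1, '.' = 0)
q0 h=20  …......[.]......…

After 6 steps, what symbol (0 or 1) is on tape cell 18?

k=0  q0 h=20  …......[.]......…
k=1  q1 h=19  …......[.]......…
k=2  q2 h=18  …......[.]......…
k=3  q0 h=17  …......[.]o.....…
k=4  q1 h=16  …......[.].o....…
k=5  q2 h=15  …......[.]..o...…
k=6  q0 h=14  …......[.]o..o..…

1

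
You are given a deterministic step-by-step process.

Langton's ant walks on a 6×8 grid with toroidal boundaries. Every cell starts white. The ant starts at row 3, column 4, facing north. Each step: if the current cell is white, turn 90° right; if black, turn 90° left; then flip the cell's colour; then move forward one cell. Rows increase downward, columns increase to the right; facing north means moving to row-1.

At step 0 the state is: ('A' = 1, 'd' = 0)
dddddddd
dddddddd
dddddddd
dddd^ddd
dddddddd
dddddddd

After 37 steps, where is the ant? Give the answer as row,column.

1,3

[0] dddddddd
dddddddd
dddddddd
dddd^ddd
dddddddd
dddddddd
[1] dddddddd
dddddddd
dddddddd
ddddA>dd
dddddddd
dddddddd
[2] dddddddd
dddddddd
dddddddd
ddddAAdd
dddddvdd
dddddddd
[3] dddddddd
dddddddd
dddddddd
ddddAAdd
dddd<Add
dddddddd
[4] dddddddd
dddddddd
dddddddd
dddd^Add
ddddAAdd
dddddddd
[5] dddddddd
dddddddd
dddddddd
ddd<dAdd
ddddAAdd
dddddddd
[6] dddddddd
dddddddd
ddd^dddd
dddAdAdd
ddddAAdd
dddddddd
[7] dddddddd
dddddddd
dddA>ddd
dddAdAdd
ddddAAdd
dddddddd
[8] dddddddd
dddddddd
dddAAddd
dddAvAdd
ddddAAdd
dddddddd
[9] dddddddd
dddddddd
dddAAddd
ddd<AAdd
ddddAAdd
dddddddd
[10] dddddddd
dddddddd
dddAAddd
ddddAAdd
dddvAAdd
dddddddd
[11] dddddddd
dddddddd
dddAAddd
ddddAAdd
dd<AAAdd
dddddddd
[12] dddddddd
dddddddd
dddAAddd
dd^dAAdd
ddAAAAdd
dddddddd
[13] dddddddd
dddddddd
dddAAddd
ddA>AAdd
ddAAAAdd
dddddddd
[14] dddddddd
dddddddd
dddAAddd
ddAAAAdd
ddAvAAdd
dddddddd
[15] dddddddd
dddddddd
dddAAddd
ddAAAAdd
ddAd>Add
dddddddd
[16] dddddddd
dddddddd
dddAAddd
ddAA^Add
ddAddAdd
dddddddd
[17] dddddddd
dddddddd
dddAAddd
ddA<dAdd
ddAddAdd
dddddddd
[18] dddddddd
dddddddd
dddAAddd
ddAddAdd
ddAvdAdd
dddddddd
[19] dddddddd
dddddddd
dddAAddd
ddAddAdd
dd<AdAdd
dddddddd
[20] dddddddd
dddddddd
dddAAddd
ddAddAdd
dddAdAdd
ddvddddd
[21] dddddddd
dddddddd
dddAAddd
ddAddAdd
dddAdAdd
d<Addddd
[22] dddddddd
dddddddd
dddAAddd
ddAddAdd
d^dAdAdd
dAAddddd
[23] dddddddd
dddddddd
dddAAddd
ddAddAdd
dA>AdAdd
dAAddddd
[24] dddddddd
dddddddd
dddAAddd
ddAddAdd
dAAAdAdd
dAvddddd
[25] dddddddd
dddddddd
dddAAddd
ddAddAdd
dAAAdAdd
dAd>dddd
[26] dddvdddd
dddddddd
dddAAddd
ddAddAdd
dAAAdAdd
dAdAdddd
[27] dd<Adddd
dddddddd
dddAAddd
ddAddAdd
dAAAdAdd
dAdAdddd
[28] ddAAdddd
dddddddd
dddAAddd
ddAddAdd
dAAAdAdd
dA^Adddd
[29] ddAAdddd
dddddddd
dddAAddd
ddAddAdd
dAAAdAdd
dAA>dddd
[30] ddAAdddd
dddddddd
dddAAddd
ddAddAdd
dAA^dAdd
dAAddddd
[31] ddAAdddd
dddddddd
dddAAddd
ddAddAdd
dA<ddAdd
dAAddddd
[32] ddAAdddd
dddddddd
dddAAddd
ddAddAdd
dAdddAdd
dAvddddd
[33] ddAAdddd
dddddddd
dddAAddd
ddAddAdd
dAdddAdd
dAd>dddd
[34] ddAvdddd
dddddddd
dddAAddd
ddAddAdd
dAdddAdd
dAdAdddd
[35] ddAd>ddd
dddddddd
dddAAddd
ddAddAdd
dAdddAdd
dAdAdddd
[36] ddAdAddd
ddddvddd
dddAAddd
ddAddAdd
dAdddAdd
dAdAdddd
[37] ddAdAddd
ddd<Addd
dddAAddd
ddAddAdd
dAdddAdd
dAdAdddd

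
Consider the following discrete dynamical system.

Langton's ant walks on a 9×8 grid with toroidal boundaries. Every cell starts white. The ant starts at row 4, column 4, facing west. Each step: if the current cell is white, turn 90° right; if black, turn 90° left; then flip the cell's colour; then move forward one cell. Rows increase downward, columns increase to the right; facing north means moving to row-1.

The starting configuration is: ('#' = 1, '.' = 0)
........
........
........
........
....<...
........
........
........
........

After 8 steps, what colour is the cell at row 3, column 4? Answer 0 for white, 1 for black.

t=0: ........
........
........
........
....<...
........
........
........
........
t=1: ........
........
........
....^...
....#...
........
........
........
........
t=2: ........
........
........
....#>..
....#...
........
........
........
........
t=3: ........
........
........
....##..
....#v..
........
........
........
........
t=4: ........
........
........
....##..
....<#..
........
........
........
........
t=5: ........
........
........
....##..
.....#..
....v...
........
........
........
t=6: ........
........
........
....##..
.....#..
...<#...
........
........
........
t=7: ........
........
........
....##..
...^.#..
...##...
........
........
........
t=8: ........
........
........
....##..
...#>#..
...##...
........
........
........

1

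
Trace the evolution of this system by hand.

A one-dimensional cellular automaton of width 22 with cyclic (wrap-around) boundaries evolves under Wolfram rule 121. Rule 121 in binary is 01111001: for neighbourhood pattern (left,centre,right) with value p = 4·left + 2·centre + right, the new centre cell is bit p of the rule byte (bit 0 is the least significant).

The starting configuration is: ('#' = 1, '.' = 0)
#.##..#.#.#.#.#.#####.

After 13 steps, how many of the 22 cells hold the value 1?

15

step 0: #.##..#.#.#.#.#.#####.
step 1: .####..#.#.#.#.##...##
step 2: ##..##..#.#.#.#####.##
step 3: .##.###..#.#.##...###.
step 4: .####.##..#.#####.#.##
step 5: ##..#####..##...##.###
step 6: .##.#...##.####.####..
step 7: .###.##.####..###..###
step 8: ##.######..##.#.##.#.#
step 9: .###....##.###.####.##
step 10: ##.####.####.###..####
step 11: .###..###..###.##.#...
step 12: .#.##.#.##.#.#####.###
step 13: #.####.####.##...###.#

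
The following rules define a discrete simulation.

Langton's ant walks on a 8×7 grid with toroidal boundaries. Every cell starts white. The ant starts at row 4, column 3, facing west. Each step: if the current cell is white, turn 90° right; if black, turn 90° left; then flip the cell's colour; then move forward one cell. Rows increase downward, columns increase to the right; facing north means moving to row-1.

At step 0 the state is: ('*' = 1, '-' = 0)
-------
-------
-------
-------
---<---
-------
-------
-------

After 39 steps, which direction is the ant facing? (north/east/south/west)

north

step 0: -------
-------
-------
-------
---<---
-------
-------
-------
step 1: -------
-------
-------
---^---
---*---
-------
-------
-------
step 2: -------
-------
-------
---*>--
---*---
-------
-------
-------
step 3: -------
-------
-------
---**--
---*v--
-------
-------
-------
step 4: -------
-------
-------
---**--
---<*--
-------
-------
-------
step 5: -------
-------
-------
---**--
----*--
---v---
-------
-------
step 6: -------
-------
-------
---**--
----*--
--<*---
-------
-------
step 7: -------
-------
-------
---**--
--^-*--
--**---
-------
-------
step 8: -------
-------
-------
---**--
--*>*--
--**---
-------
-------
step 9: -------
-------
-------
---**--
--***--
--*v---
-------
-------
step 10: -------
-------
-------
---**--
--***--
--*->--
-------
-------
step 11: -------
-------
-------
---**--
--***--
--*-*--
----v--
-------
step 12: -------
-------
-------
---**--
--***--
--*-*--
---<*--
-------
step 13: -------
-------
-------
---**--
--***--
--*^*--
---**--
-------
step 14: -------
-------
-------
---**--
--***--
--**>--
---**--
-------
step 15: -------
-------
-------
---**--
--**^--
--**---
---**--
-------
step 16: -------
-------
-------
---**--
--*<---
--**---
---**--
-------
step 17: -------
-------
-------
---**--
--*----
--*v---
---**--
-------
step 18: -------
-------
-------
---**--
--*----
--*->--
---**--
-------
step 19: -------
-------
-------
---**--
--*----
--*-*--
---*v--
-------
step 20: -------
-------
-------
---**--
--*----
--*-*--
---*->-
-------
step 21: -------
-------
-------
---**--
--*----
--*-*--
---*-*-
-----v-
step 22: -------
-------
-------
---**--
--*----
--*-*--
---*-*-
----<*-
step 23: -------
-------
-------
---**--
--*----
--*-*--
---*^*-
----**-
step 24: -------
-------
-------
---**--
--*----
--*-*--
---**>-
----**-
step 25: -------
-------
-------
---**--
--*----
--*-*^-
---**--
----**-
step 26: -------
-------
-------
---**--
--*----
--*-**>
---**--
----**-
step 27: -------
-------
-------
---**--
--*----
--*-***
---**-v
----**-
step 28: -------
-------
-------
---**--
--*----
--*-***
---**<*
----**-
step 29: -------
-------
-------
---**--
--*----
--*-*^*
---****
----**-
step 30: -------
-------
-------
---**--
--*----
--*-<-*
---****
----**-
step 31: -------
-------
-------
---**--
--*----
--*---*
---*v**
----**-
step 32: -------
-------
-------
---**--
--*----
--*---*
---*->*
----**-
step 33: -------
-------
-------
---**--
--*----
--*--^*
---*--*
----**-
step 34: -------
-------
-------
---**--
--*----
--*--*>
---*--*
----**-
step 35: -------
-------
-------
---**--
--*---^
--*--*-
---*--*
----**-
step 36: -------
-------
-------
---**--
>-*---*
--*--*-
---*--*
----**-
step 37: -------
-------
-------
---**--
*-*---*
v-*--*-
---*--*
----**-
step 38: -------
-------
-------
---**--
*-*---*
*-*--*<
---*--*
----**-
step 39: -------
-------
-------
---**--
*-*---^
*-*--**
---*--*
----**-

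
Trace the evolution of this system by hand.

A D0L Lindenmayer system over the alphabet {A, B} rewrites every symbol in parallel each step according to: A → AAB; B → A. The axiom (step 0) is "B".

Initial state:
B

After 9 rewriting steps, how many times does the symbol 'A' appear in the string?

step 0: B
step 1: A
step 2: AAB
step 3: AABAABA
step 4: AABAABAAABAABAAAB
step 5: AABAABAAABAABAAABAABAABAAABAABAAABAABAABA
step 6: AABAABAAABAABAAABAABAABAAABAABAAABAABAABAAABAABAAABAABAAABAABAABAAABAABAAABAABAABAAABAABAAABAABAAAB
step 7: AABAABAAABAABAAABAABAABAAABAABAAABAABAABAAABAABAAABAABAAAB…AABAABAAABAABAAABAABAABAAABAABAAABAABAABAAABAABAAABAABAABA  (len 239)
step 8: AABAABAAABAABAAABAABAABAAABAABAAABAABAABAAABAABAAABAABAAAB…AABAABAAABAABAAABAABAABAAABAABAAABAABAABAAABAABAAABAABAAAB  (len 577)
step 9: AABAABAAABAABAAABAABAABAAABAABAAABAABAABAAABAABAAABAABAAAB…AABAABAAABAABAAABAABAABAAABAABAAABAABAABAAABAABAAABAABAABA  (len 1393)

985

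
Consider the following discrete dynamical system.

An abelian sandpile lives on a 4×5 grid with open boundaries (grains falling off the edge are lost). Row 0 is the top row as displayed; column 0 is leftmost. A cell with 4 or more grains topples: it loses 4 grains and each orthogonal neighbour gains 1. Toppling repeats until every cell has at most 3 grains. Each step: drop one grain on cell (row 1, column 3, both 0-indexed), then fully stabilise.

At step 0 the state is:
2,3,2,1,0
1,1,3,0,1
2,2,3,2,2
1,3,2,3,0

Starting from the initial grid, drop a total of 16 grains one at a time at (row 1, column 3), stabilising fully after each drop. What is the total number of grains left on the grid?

42

[0] 2,3,2,1,0
1,1,3,0,1
2,2,3,2,2
1,3,2,3,0
[1] 2,3,2,1,0
1,1,3,1,1
2,2,3,2,2
1,3,2,3,0
[2] 2,3,2,1,0
1,1,3,2,1
2,2,3,2,2
1,3,2,3,0
[3] 2,3,2,1,0
1,1,3,3,1
2,2,3,2,2
1,3,2,3,0
[4] 2,3,3,2,0
1,3,1,2,2
3,0,3,1,3
2,1,1,1,1
[5] 2,3,3,2,0
1,3,1,3,2
3,0,3,1,3
2,1,1,1,1
[6] 2,3,3,3,0
1,3,2,0,3
3,0,3,2,3
2,1,1,1,1
[7] 2,3,3,3,0
1,3,2,1,3
3,0,3,2,3
2,1,1,1,1
[8] 2,3,3,3,0
1,3,2,2,3
3,0,3,2,3
2,1,1,1,1
[9] 2,3,3,3,0
1,3,2,3,3
3,0,3,2,3
2,1,1,1,1
[10] 3,1,2,2,2
2,1,3,0,2
3,2,1,2,1
2,1,2,2,2
[11] 3,1,2,2,2
2,1,3,1,2
3,2,1,2,1
2,1,2,2,2
[12] 3,1,2,2,2
2,1,3,2,2
3,2,1,2,1
2,1,2,2,2
[13] 3,1,2,2,2
2,1,3,3,2
3,2,1,2,1
2,1,2,2,2
[14] 3,1,3,3,2
2,2,0,1,3
3,2,2,3,1
2,1,2,2,2
[15] 3,1,3,3,2
2,2,0,2,3
3,2,2,3,1
2,1,2,2,2
[16] 3,1,3,3,2
2,2,0,3,3
3,2,2,3,1
2,1,2,2,2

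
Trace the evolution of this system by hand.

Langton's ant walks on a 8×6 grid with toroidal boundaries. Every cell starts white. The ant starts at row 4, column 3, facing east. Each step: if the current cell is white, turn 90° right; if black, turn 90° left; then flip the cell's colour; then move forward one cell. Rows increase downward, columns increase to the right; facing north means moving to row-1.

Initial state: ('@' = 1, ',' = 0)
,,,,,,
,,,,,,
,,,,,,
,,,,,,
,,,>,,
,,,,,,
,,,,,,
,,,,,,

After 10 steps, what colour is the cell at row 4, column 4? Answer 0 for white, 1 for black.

1

k=0  ,,,,,,
,,,,,,
,,,,,,
,,,,,,
,,,>,,
,,,,,,
,,,,,,
,,,,,,
k=1  ,,,,,,
,,,,,,
,,,,,,
,,,,,,
,,,@,,
,,,v,,
,,,,,,
,,,,,,
k=2  ,,,,,,
,,,,,,
,,,,,,
,,,,,,
,,,@,,
,,<@,,
,,,,,,
,,,,,,
k=3  ,,,,,,
,,,,,,
,,,,,,
,,,,,,
,,^@,,
,,@@,,
,,,,,,
,,,,,,
k=4  ,,,,,,
,,,,,,
,,,,,,
,,,,,,
,,@>,,
,,@@,,
,,,,,,
,,,,,,
k=5  ,,,,,,
,,,,,,
,,,,,,
,,,^,,
,,@,,,
,,@@,,
,,,,,,
,,,,,,
k=6  ,,,,,,
,,,,,,
,,,,,,
,,,@>,
,,@,,,
,,@@,,
,,,,,,
,,,,,,
k=7  ,,,,,,
,,,,,,
,,,,,,
,,,@@,
,,@,v,
,,@@,,
,,,,,,
,,,,,,
k=8  ,,,,,,
,,,,,,
,,,,,,
,,,@@,
,,@<@,
,,@@,,
,,,,,,
,,,,,,
k=9  ,,,,,,
,,,,,,
,,,,,,
,,,^@,
,,@@@,
,,@@,,
,,,,,,
,,,,,,
k=10  ,,,,,,
,,,,,,
,,,,,,
,,<,@,
,,@@@,
,,@@,,
,,,,,,
,,,,,,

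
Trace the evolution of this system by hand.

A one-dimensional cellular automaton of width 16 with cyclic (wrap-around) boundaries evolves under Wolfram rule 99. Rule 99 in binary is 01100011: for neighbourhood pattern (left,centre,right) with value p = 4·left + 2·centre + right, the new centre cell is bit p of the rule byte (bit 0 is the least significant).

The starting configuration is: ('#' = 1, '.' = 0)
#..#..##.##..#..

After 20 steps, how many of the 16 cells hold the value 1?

k=0  #..#..##.##..#..
k=1  ..#..#.##.#.#..#
k=2  .#..#.#.##.#..#.
k=3  #..#.#.#.##..#..
k=4  ..#.#.#.#.#.#..#
k=5  .#.#.#.#.#.#..#.
k=6  #.#.#.#.#.#..#..
k=7  .#.#.#.#.#..#..#
k=8  #.#.#.#.#..#..#.
k=9  .#.#.#.#..#..#.#
k=10  #.#.#.#..#..#.#.
k=11  .#.#.#..#..#.#.#
k=12  #.#.#..#..#.#.#.
k=13  .#.#..#..#.#.#.#
k=14  #.#..#..#.#.#.#.
k=15  .#..#..#.#.#.#.#
k=16  #..#..#.#.#.#.#.
k=17  ..#..#.#.#.#.#.#
k=18  .#..#.#.#.#.#.#.
k=19  #..#.#.#.#.#.#..
k=20  ..#.#.#.#.#.#..#

7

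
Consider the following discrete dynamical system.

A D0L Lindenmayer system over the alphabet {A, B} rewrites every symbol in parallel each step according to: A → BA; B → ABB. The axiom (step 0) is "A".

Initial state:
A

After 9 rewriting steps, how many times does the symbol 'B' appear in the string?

2584

[0] A
[1] BA
[2] ABBBA
[3] BAABBABBABBBA
[4] ABBBABAABBABBBAABBABBBAABBABBABBBA
[5] BAABBABBABBBAABBBABAABBABBBAABBABBABBBABAABBABBBAABBABBABBBABAABBABBBAABBABBBAABBABBABBBA
[6] ABBBABAABBABBBAABBABBBAABBABBABBBABAABBABBABBBAABBBABAABBA…ABBABBBABAABBABBBAABBABBABBBABAABBABBBAABBABBBAABBABBABBBA  (len 233)
[7] BAABBABBABBBAABBBABAABBABBBAABBABBABBBABAABBABBBAABBABBABB…ABBABBBABAABBABBBAABBABBABBBABAABBABBBAABBABBBAABBABBABBBA  (len 610)
[8] ABBBABAABBABBBAABBABBBAABBABBABBBABAABBABBABBBAABBBABAABBA…ABBABBBABAABBABBBAABBABBABBBABAABBABBBAABBABBBAABBABBABBBA  (len 1597)
[9] BAABBABBABBBAABBBABAABBABBBAABBABBABBBABAABBABBBAABBABBABB…ABBABBBABAABBABBBAABBABBABBBABAABBABBBAABBABBBAABBABBABBBA  (len 4181)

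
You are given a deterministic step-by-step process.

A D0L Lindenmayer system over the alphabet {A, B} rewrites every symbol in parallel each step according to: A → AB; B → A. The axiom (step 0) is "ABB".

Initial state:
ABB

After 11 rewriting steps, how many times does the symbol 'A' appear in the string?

322

0) ABB
1) ABAA
2) ABAABAB
3) ABAABABAABA
4) ABAABABAABAABABAAB
5) ABAABABAABAABABAABABAABAABABA
6) ABAABABAABAABABAABABAABAABABAABAABABAABABAABAAB
7) ABAABABAABAABABAABABAABAABABAABAABABAABABAABAABABAABABAABAABABAABAABABAABABA
8) ABAABABAABAABABAABABAABAABABAABAABABAABABAABAABABAABABAABA…AABABAABABAABAABABAABAABABAABABAABAABABAABABAABAABABAABAAB  (len 123)
9) ABAABABAABAABABAABABAABAABABAABAABABAABABAABAABABAABABAABA…ABAABAABABAABAABABAABABAABAABABAABAABABAABABAABAABABAABABA  (len 199)
10) ABAABABAABAABABAABABAABAABABAABAABABAABABAABAABABAABABAABA…AABABAABABAABAABABAABABAABAABABAABAABABAABABAABAABABAABAAB  (len 322)
11) ABAABABAABAABABAABABAABAABABAABAABABAABABAABAABABAABABAABA…AABABAABABAABAABABAABABAABAABABAABAABABAABABAABAABABAABABA  (len 521)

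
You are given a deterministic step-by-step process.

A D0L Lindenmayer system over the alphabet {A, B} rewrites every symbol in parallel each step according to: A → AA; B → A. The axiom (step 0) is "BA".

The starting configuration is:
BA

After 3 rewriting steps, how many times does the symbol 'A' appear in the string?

12

t=0: BA
t=1: AAA
t=2: AAAAAA
t=3: AAAAAAAAAAAA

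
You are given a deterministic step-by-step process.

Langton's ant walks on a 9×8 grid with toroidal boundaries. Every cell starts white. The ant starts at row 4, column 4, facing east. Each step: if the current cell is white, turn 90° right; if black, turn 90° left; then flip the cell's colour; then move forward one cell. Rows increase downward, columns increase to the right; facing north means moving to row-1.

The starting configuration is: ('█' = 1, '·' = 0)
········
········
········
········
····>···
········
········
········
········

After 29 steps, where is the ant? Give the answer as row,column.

3,2

t=0: ········
········
········
········
····>···
········
········
········
········
t=1: ········
········
········
········
····█···
····v···
········
········
········
t=2: ········
········
········
········
····█···
···<█···
········
········
········
t=3: ········
········
········
········
···^█···
···██···
········
········
········
t=4: ········
········
········
········
···█>···
···██···
········
········
········
t=5: ········
········
········
····^···
···█····
···██···
········
········
········
t=6: ········
········
········
····█>··
···█····
···██···
········
········
········
t=7: ········
········
········
····██··
···█·v··
···██···
········
········
········
t=8: ········
········
········
····██··
···█<█··
···██···
········
········
········
t=9: ········
········
········
····^█··
···███··
···██···
········
········
········
t=10: ········
········
········
···<·█··
···███··
···██···
········
········
········
t=11: ········
········
···^····
···█·█··
···███··
···██···
········
········
········
t=12: ········
········
···█>···
···█·█··
···███··
···██···
········
········
········
t=13: ········
········
···██···
···█v█··
···███··
···██···
········
········
········
t=14: ········
········
···██···
···<██··
···███··
···██···
········
········
········
t=15: ········
········
···██···
····██··
···v██··
···██···
········
········
········
t=16: ········
········
···██···
····██··
····>█··
···██···
········
········
········
t=17: ········
········
···██···
····^█··
·····█··
···██···
········
········
········
t=18: ········
········
···██···
···<·█··
·····█··
···██···
········
········
········
t=19: ········
········
···^█···
···█·█··
·····█··
···██···
········
········
········
t=20: ········
········
··<·█···
···█·█··
·····█··
···██···
········
········
········
t=21: ········
··^·····
··█·█···
···█·█··
·····█··
···██···
········
········
········
t=22: ········
··█>····
··█·█···
···█·█··
·····█··
···██···
········
········
········
t=23: ········
··██····
··█v█···
···█·█··
·····█··
···██···
········
········
········
t=24: ········
··██····
··<██···
···█·█··
·····█··
···██···
········
········
········
t=25: ········
··██····
···██···
··v█·█··
·····█··
···██···
········
········
········
t=26: ········
··██····
···██···
·<██·█··
·····█··
···██···
········
········
········
t=27: ········
··██····
·^·██···
·███·█··
·····█··
···██···
········
········
········
t=28: ········
··██····
·█>██···
·███·█··
·····█··
···██···
········
········
········
t=29: ········
··██····
·████···
·█v█·█··
·····█··
···██···
········
········
········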